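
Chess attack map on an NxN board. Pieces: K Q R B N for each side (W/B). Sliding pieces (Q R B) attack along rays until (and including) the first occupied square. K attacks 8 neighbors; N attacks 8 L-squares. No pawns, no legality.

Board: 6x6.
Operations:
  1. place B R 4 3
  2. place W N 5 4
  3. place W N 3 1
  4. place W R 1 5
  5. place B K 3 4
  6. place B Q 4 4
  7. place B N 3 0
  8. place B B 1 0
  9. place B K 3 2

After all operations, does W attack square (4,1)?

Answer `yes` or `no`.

Op 1: place BR@(4,3)
Op 2: place WN@(5,4)
Op 3: place WN@(3,1)
Op 4: place WR@(1,5)
Op 5: place BK@(3,4)
Op 6: place BQ@(4,4)
Op 7: place BN@(3,0)
Op 8: place BB@(1,0)
Op 9: place BK@(3,2)
Per-piece attacks for W:
  WR@(1,5): attacks (1,4) (1,3) (1,2) (1,1) (1,0) (2,5) (3,5) (4,5) (5,5) (0,5) [ray(0,-1) blocked at (1,0)]
  WN@(3,1): attacks (4,3) (5,2) (2,3) (1,2) (5,0) (1,0)
  WN@(5,4): attacks (3,5) (4,2) (3,3)
W attacks (4,1): no

Answer: no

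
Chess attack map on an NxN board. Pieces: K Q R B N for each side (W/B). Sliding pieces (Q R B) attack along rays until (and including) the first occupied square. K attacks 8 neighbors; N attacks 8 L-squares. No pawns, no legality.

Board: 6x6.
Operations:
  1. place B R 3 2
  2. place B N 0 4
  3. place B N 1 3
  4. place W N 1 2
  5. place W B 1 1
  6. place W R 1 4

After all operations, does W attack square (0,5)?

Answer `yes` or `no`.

Op 1: place BR@(3,2)
Op 2: place BN@(0,4)
Op 3: place BN@(1,3)
Op 4: place WN@(1,2)
Op 5: place WB@(1,1)
Op 6: place WR@(1,4)
Per-piece attacks for W:
  WB@(1,1): attacks (2,2) (3,3) (4,4) (5,5) (2,0) (0,2) (0,0)
  WN@(1,2): attacks (2,4) (3,3) (0,4) (2,0) (3,1) (0,0)
  WR@(1,4): attacks (1,5) (1,3) (2,4) (3,4) (4,4) (5,4) (0,4) [ray(0,-1) blocked at (1,3); ray(-1,0) blocked at (0,4)]
W attacks (0,5): no

Answer: no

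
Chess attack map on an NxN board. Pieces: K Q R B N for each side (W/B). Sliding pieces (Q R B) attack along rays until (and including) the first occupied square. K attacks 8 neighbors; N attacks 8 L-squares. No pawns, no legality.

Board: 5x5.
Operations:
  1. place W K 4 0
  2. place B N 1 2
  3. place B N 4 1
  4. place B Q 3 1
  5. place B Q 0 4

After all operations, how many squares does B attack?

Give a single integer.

Op 1: place WK@(4,0)
Op 2: place BN@(1,2)
Op 3: place BN@(4,1)
Op 4: place BQ@(3,1)
Op 5: place BQ@(0,4)
Per-piece attacks for B:
  BQ@(0,4): attacks (0,3) (0,2) (0,1) (0,0) (1,4) (2,4) (3,4) (4,4) (1,3) (2,2) (3,1) [ray(1,-1) blocked at (3,1)]
  BN@(1,2): attacks (2,4) (3,3) (0,4) (2,0) (3,1) (0,0)
  BQ@(3,1): attacks (3,2) (3,3) (3,4) (3,0) (4,1) (2,1) (1,1) (0,1) (4,2) (4,0) (2,2) (1,3) (0,4) (2,0) [ray(1,0) blocked at (4,1); ray(1,-1) blocked at (4,0); ray(-1,1) blocked at (0,4)]
  BN@(4,1): attacks (3,3) (2,2) (2,0)
Union (21 distinct): (0,0) (0,1) (0,2) (0,3) (0,4) (1,1) (1,3) (1,4) (2,0) (2,1) (2,2) (2,4) (3,0) (3,1) (3,2) (3,3) (3,4) (4,0) (4,1) (4,2) (4,4)

Answer: 21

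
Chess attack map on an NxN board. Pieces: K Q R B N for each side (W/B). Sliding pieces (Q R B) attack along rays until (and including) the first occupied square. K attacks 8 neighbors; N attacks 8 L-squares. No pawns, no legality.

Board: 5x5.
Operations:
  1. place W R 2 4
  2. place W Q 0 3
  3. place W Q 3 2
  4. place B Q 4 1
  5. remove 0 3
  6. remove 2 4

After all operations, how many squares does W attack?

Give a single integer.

Answer: 14

Derivation:
Op 1: place WR@(2,4)
Op 2: place WQ@(0,3)
Op 3: place WQ@(3,2)
Op 4: place BQ@(4,1)
Op 5: remove (0,3)
Op 6: remove (2,4)
Per-piece attacks for W:
  WQ@(3,2): attacks (3,3) (3,4) (3,1) (3,0) (4,2) (2,2) (1,2) (0,2) (4,3) (4,1) (2,3) (1,4) (2,1) (1,0) [ray(1,-1) blocked at (4,1)]
Union (14 distinct): (0,2) (1,0) (1,2) (1,4) (2,1) (2,2) (2,3) (3,0) (3,1) (3,3) (3,4) (4,1) (4,2) (4,3)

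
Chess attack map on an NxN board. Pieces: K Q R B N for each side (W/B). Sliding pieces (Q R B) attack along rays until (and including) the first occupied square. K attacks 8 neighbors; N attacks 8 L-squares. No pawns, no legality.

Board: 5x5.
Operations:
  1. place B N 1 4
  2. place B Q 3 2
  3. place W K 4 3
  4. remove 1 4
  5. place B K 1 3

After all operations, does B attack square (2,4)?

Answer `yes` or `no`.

Op 1: place BN@(1,4)
Op 2: place BQ@(3,2)
Op 3: place WK@(4,3)
Op 4: remove (1,4)
Op 5: place BK@(1,3)
Per-piece attacks for B:
  BK@(1,3): attacks (1,4) (1,2) (2,3) (0,3) (2,4) (2,2) (0,4) (0,2)
  BQ@(3,2): attacks (3,3) (3,4) (3,1) (3,0) (4,2) (2,2) (1,2) (0,2) (4,3) (4,1) (2,3) (1,4) (2,1) (1,0) [ray(1,1) blocked at (4,3)]
B attacks (2,4): yes

Answer: yes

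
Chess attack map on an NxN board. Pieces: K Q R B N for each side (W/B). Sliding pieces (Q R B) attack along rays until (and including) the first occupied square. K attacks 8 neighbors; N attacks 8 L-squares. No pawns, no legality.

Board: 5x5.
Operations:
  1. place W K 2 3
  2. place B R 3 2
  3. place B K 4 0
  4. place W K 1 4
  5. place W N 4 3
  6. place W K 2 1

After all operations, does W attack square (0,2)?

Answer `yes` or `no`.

Op 1: place WK@(2,3)
Op 2: place BR@(3,2)
Op 3: place BK@(4,0)
Op 4: place WK@(1,4)
Op 5: place WN@(4,3)
Op 6: place WK@(2,1)
Per-piece attacks for W:
  WK@(1,4): attacks (1,3) (2,4) (0,4) (2,3) (0,3)
  WK@(2,1): attacks (2,2) (2,0) (3,1) (1,1) (3,2) (3,0) (1,2) (1,0)
  WK@(2,3): attacks (2,4) (2,2) (3,3) (1,3) (3,4) (3,2) (1,4) (1,2)
  WN@(4,3): attacks (2,4) (3,1) (2,2)
W attacks (0,2): no

Answer: no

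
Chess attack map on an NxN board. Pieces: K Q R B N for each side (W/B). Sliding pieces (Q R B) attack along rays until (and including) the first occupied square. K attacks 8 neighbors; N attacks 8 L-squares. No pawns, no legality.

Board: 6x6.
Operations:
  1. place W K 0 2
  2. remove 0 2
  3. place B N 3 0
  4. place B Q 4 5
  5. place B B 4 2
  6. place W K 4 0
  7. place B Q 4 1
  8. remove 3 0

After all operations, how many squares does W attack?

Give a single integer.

Answer: 5

Derivation:
Op 1: place WK@(0,2)
Op 2: remove (0,2)
Op 3: place BN@(3,0)
Op 4: place BQ@(4,5)
Op 5: place BB@(4,2)
Op 6: place WK@(4,0)
Op 7: place BQ@(4,1)
Op 8: remove (3,0)
Per-piece attacks for W:
  WK@(4,0): attacks (4,1) (5,0) (3,0) (5,1) (3,1)
Union (5 distinct): (3,0) (3,1) (4,1) (5,0) (5,1)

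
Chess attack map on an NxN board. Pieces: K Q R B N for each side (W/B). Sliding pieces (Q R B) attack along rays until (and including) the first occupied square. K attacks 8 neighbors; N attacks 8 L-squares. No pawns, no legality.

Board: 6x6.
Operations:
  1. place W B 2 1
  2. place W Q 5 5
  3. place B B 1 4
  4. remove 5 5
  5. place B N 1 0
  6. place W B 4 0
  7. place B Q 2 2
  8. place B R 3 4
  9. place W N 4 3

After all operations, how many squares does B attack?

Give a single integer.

Answer: 27

Derivation:
Op 1: place WB@(2,1)
Op 2: place WQ@(5,5)
Op 3: place BB@(1,4)
Op 4: remove (5,5)
Op 5: place BN@(1,0)
Op 6: place WB@(4,0)
Op 7: place BQ@(2,2)
Op 8: place BR@(3,4)
Op 9: place WN@(4,3)
Per-piece attacks for B:
  BN@(1,0): attacks (2,2) (3,1) (0,2)
  BB@(1,4): attacks (2,5) (2,3) (3,2) (4,1) (5,0) (0,5) (0,3)
  BQ@(2,2): attacks (2,3) (2,4) (2,5) (2,1) (3,2) (4,2) (5,2) (1,2) (0,2) (3,3) (4,4) (5,5) (3,1) (4,0) (1,3) (0,4) (1,1) (0,0) [ray(0,-1) blocked at (2,1); ray(1,-1) blocked at (4,0)]
  BR@(3,4): attacks (3,5) (3,3) (3,2) (3,1) (3,0) (4,4) (5,4) (2,4) (1,4) [ray(-1,0) blocked at (1,4)]
Union (27 distinct): (0,0) (0,2) (0,3) (0,4) (0,5) (1,1) (1,2) (1,3) (1,4) (2,1) (2,2) (2,3) (2,4) (2,5) (3,0) (3,1) (3,2) (3,3) (3,5) (4,0) (4,1) (4,2) (4,4) (5,0) (5,2) (5,4) (5,5)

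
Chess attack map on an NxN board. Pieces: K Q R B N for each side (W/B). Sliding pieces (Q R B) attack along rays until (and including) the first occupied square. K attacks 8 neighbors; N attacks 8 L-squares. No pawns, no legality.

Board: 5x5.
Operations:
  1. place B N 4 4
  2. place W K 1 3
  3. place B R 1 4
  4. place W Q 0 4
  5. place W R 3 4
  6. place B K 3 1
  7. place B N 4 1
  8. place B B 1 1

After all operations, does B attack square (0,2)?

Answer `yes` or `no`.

Op 1: place BN@(4,4)
Op 2: place WK@(1,3)
Op 3: place BR@(1,4)
Op 4: place WQ@(0,4)
Op 5: place WR@(3,4)
Op 6: place BK@(3,1)
Op 7: place BN@(4,1)
Op 8: place BB@(1,1)
Per-piece attacks for B:
  BB@(1,1): attacks (2,2) (3,3) (4,4) (2,0) (0,2) (0,0) [ray(1,1) blocked at (4,4)]
  BR@(1,4): attacks (1,3) (2,4) (3,4) (0,4) [ray(0,-1) blocked at (1,3); ray(1,0) blocked at (3,4); ray(-1,0) blocked at (0,4)]
  BK@(3,1): attacks (3,2) (3,0) (4,1) (2,1) (4,2) (4,0) (2,2) (2,0)
  BN@(4,1): attacks (3,3) (2,2) (2,0)
  BN@(4,4): attacks (3,2) (2,3)
B attacks (0,2): yes

Answer: yes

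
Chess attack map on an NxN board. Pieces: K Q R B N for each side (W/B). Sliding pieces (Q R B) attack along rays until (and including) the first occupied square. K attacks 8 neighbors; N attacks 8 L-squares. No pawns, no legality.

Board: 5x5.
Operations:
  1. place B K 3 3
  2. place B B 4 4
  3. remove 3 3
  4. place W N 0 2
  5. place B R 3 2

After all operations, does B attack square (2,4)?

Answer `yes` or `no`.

Answer: no

Derivation:
Op 1: place BK@(3,3)
Op 2: place BB@(4,4)
Op 3: remove (3,3)
Op 4: place WN@(0,2)
Op 5: place BR@(3,2)
Per-piece attacks for B:
  BR@(3,2): attacks (3,3) (3,4) (3,1) (3,0) (4,2) (2,2) (1,2) (0,2) [ray(-1,0) blocked at (0,2)]
  BB@(4,4): attacks (3,3) (2,2) (1,1) (0,0)
B attacks (2,4): no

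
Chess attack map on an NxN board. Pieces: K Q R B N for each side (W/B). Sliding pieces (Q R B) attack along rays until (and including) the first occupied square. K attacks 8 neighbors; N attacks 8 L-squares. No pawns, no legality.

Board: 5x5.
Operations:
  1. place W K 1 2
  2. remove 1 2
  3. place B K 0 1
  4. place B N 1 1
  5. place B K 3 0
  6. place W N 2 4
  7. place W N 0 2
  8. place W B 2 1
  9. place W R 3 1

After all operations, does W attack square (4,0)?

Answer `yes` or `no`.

Op 1: place WK@(1,2)
Op 2: remove (1,2)
Op 3: place BK@(0,1)
Op 4: place BN@(1,1)
Op 5: place BK@(3,0)
Op 6: place WN@(2,4)
Op 7: place WN@(0,2)
Op 8: place WB@(2,1)
Op 9: place WR@(3,1)
Per-piece attacks for W:
  WN@(0,2): attacks (1,4) (2,3) (1,0) (2,1)
  WB@(2,1): attacks (3,2) (4,3) (3,0) (1,2) (0,3) (1,0) [ray(1,-1) blocked at (3,0)]
  WN@(2,4): attacks (3,2) (4,3) (1,2) (0,3)
  WR@(3,1): attacks (3,2) (3,3) (3,4) (3,0) (4,1) (2,1) [ray(0,-1) blocked at (3,0); ray(-1,0) blocked at (2,1)]
W attacks (4,0): no

Answer: no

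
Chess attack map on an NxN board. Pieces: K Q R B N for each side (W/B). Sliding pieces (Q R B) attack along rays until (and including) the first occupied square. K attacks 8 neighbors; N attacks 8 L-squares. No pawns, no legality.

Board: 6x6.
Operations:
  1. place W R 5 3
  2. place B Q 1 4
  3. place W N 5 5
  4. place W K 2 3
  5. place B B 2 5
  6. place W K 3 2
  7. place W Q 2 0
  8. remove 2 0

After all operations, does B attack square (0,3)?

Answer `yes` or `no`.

Answer: yes

Derivation:
Op 1: place WR@(5,3)
Op 2: place BQ@(1,4)
Op 3: place WN@(5,5)
Op 4: place WK@(2,3)
Op 5: place BB@(2,5)
Op 6: place WK@(3,2)
Op 7: place WQ@(2,0)
Op 8: remove (2,0)
Per-piece attacks for B:
  BQ@(1,4): attacks (1,5) (1,3) (1,2) (1,1) (1,0) (2,4) (3,4) (4,4) (5,4) (0,4) (2,5) (2,3) (0,5) (0,3) [ray(1,1) blocked at (2,5); ray(1,-1) blocked at (2,3)]
  BB@(2,5): attacks (3,4) (4,3) (5,2) (1,4) [ray(-1,-1) blocked at (1,4)]
B attacks (0,3): yes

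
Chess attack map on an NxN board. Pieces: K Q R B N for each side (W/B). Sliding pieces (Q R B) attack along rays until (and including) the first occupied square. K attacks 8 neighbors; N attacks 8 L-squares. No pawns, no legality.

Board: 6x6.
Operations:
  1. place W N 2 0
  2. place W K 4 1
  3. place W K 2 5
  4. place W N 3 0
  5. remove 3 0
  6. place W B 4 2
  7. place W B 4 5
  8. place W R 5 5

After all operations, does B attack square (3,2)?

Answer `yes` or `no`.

Op 1: place WN@(2,0)
Op 2: place WK@(4,1)
Op 3: place WK@(2,5)
Op 4: place WN@(3,0)
Op 5: remove (3,0)
Op 6: place WB@(4,2)
Op 7: place WB@(4,5)
Op 8: place WR@(5,5)
Per-piece attacks for B:
B attacks (3,2): no

Answer: no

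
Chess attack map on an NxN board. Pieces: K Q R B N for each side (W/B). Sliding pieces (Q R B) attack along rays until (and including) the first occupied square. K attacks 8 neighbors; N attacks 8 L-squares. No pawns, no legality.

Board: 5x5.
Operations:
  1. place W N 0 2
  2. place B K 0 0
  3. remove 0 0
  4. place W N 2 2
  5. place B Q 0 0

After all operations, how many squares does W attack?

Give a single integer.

Answer: 10

Derivation:
Op 1: place WN@(0,2)
Op 2: place BK@(0,0)
Op 3: remove (0,0)
Op 4: place WN@(2,2)
Op 5: place BQ@(0,0)
Per-piece attacks for W:
  WN@(0,2): attacks (1,4) (2,3) (1,0) (2,1)
  WN@(2,2): attacks (3,4) (4,3) (1,4) (0,3) (3,0) (4,1) (1,0) (0,1)
Union (10 distinct): (0,1) (0,3) (1,0) (1,4) (2,1) (2,3) (3,0) (3,4) (4,1) (4,3)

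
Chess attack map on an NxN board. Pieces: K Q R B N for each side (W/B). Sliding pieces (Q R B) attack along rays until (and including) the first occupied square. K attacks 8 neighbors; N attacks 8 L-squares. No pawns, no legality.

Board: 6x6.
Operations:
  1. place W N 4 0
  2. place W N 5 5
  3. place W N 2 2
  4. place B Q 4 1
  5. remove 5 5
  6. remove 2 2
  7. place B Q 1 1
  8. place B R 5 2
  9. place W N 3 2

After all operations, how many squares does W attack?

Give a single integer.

Answer: 11

Derivation:
Op 1: place WN@(4,0)
Op 2: place WN@(5,5)
Op 3: place WN@(2,2)
Op 4: place BQ@(4,1)
Op 5: remove (5,5)
Op 6: remove (2,2)
Op 7: place BQ@(1,1)
Op 8: place BR@(5,2)
Op 9: place WN@(3,2)
Per-piece attacks for W:
  WN@(3,2): attacks (4,4) (5,3) (2,4) (1,3) (4,0) (5,1) (2,0) (1,1)
  WN@(4,0): attacks (5,2) (3,2) (2,1)
Union (11 distinct): (1,1) (1,3) (2,0) (2,1) (2,4) (3,2) (4,0) (4,4) (5,1) (5,2) (5,3)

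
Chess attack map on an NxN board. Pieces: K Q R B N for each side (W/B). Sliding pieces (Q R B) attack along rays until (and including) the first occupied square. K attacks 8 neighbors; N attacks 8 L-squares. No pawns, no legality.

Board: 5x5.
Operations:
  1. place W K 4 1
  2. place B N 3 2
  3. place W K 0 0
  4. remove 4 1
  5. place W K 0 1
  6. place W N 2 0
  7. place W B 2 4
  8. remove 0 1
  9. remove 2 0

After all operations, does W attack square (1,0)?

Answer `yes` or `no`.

Op 1: place WK@(4,1)
Op 2: place BN@(3,2)
Op 3: place WK@(0,0)
Op 4: remove (4,1)
Op 5: place WK@(0,1)
Op 6: place WN@(2,0)
Op 7: place WB@(2,4)
Op 8: remove (0,1)
Op 9: remove (2,0)
Per-piece attacks for W:
  WK@(0,0): attacks (0,1) (1,0) (1,1)
  WB@(2,4): attacks (3,3) (4,2) (1,3) (0,2)
W attacks (1,0): yes

Answer: yes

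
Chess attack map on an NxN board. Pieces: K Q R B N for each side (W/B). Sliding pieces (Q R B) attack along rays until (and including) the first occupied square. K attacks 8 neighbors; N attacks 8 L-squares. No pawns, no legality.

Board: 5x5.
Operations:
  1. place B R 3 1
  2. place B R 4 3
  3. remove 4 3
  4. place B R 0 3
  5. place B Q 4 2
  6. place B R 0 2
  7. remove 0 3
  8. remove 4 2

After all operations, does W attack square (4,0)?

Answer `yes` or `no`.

Answer: no

Derivation:
Op 1: place BR@(3,1)
Op 2: place BR@(4,3)
Op 3: remove (4,3)
Op 4: place BR@(0,3)
Op 5: place BQ@(4,2)
Op 6: place BR@(0,2)
Op 7: remove (0,3)
Op 8: remove (4,2)
Per-piece attacks for W:
W attacks (4,0): no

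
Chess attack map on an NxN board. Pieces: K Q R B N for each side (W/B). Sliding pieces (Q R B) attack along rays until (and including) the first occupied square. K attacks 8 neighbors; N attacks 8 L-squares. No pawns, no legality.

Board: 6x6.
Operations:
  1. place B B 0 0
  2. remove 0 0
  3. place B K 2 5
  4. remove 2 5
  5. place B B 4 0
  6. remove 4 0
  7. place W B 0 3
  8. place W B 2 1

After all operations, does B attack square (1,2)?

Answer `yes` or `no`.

Answer: no

Derivation:
Op 1: place BB@(0,0)
Op 2: remove (0,0)
Op 3: place BK@(2,5)
Op 4: remove (2,5)
Op 5: place BB@(4,0)
Op 6: remove (4,0)
Op 7: place WB@(0,3)
Op 8: place WB@(2,1)
Per-piece attacks for B:
B attacks (1,2): no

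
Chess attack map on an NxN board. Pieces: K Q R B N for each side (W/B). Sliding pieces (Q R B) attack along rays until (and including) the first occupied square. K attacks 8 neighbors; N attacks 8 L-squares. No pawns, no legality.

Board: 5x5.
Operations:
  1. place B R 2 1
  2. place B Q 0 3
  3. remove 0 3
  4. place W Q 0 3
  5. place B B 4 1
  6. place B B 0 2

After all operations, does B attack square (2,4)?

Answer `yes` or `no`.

Op 1: place BR@(2,1)
Op 2: place BQ@(0,3)
Op 3: remove (0,3)
Op 4: place WQ@(0,3)
Op 5: place BB@(4,1)
Op 6: place BB@(0,2)
Per-piece attacks for B:
  BB@(0,2): attacks (1,3) (2,4) (1,1) (2,0)
  BR@(2,1): attacks (2,2) (2,3) (2,4) (2,0) (3,1) (4,1) (1,1) (0,1) [ray(1,0) blocked at (4,1)]
  BB@(4,1): attacks (3,2) (2,3) (1,4) (3,0)
B attacks (2,4): yes

Answer: yes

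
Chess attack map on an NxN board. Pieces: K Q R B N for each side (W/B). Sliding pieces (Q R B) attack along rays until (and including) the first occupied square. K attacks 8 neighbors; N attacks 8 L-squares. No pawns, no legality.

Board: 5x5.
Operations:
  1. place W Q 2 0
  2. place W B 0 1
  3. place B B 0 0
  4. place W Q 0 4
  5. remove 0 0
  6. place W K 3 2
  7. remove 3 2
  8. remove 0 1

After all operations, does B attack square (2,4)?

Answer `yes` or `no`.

Answer: no

Derivation:
Op 1: place WQ@(2,0)
Op 2: place WB@(0,1)
Op 3: place BB@(0,0)
Op 4: place WQ@(0,4)
Op 5: remove (0,0)
Op 6: place WK@(3,2)
Op 7: remove (3,2)
Op 8: remove (0,1)
Per-piece attacks for B:
B attacks (2,4): no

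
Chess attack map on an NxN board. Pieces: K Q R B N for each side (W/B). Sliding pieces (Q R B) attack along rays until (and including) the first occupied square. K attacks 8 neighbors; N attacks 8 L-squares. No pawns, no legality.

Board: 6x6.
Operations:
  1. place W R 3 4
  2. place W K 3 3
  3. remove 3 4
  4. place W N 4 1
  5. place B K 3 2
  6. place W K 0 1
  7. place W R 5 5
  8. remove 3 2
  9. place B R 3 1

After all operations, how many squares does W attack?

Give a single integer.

Op 1: place WR@(3,4)
Op 2: place WK@(3,3)
Op 3: remove (3,4)
Op 4: place WN@(4,1)
Op 5: place BK@(3,2)
Op 6: place WK@(0,1)
Op 7: place WR@(5,5)
Op 8: remove (3,2)
Op 9: place BR@(3,1)
Per-piece attacks for W:
  WK@(0,1): attacks (0,2) (0,0) (1,1) (1,2) (1,0)
  WK@(3,3): attacks (3,4) (3,2) (4,3) (2,3) (4,4) (4,2) (2,4) (2,2)
  WN@(4,1): attacks (5,3) (3,3) (2,2) (2,0)
  WR@(5,5): attacks (5,4) (5,3) (5,2) (5,1) (5,0) (4,5) (3,5) (2,5) (1,5) (0,5)
Union (25 distinct): (0,0) (0,2) (0,5) (1,0) (1,1) (1,2) (1,5) (2,0) (2,2) (2,3) (2,4) (2,5) (3,2) (3,3) (3,4) (3,5) (4,2) (4,3) (4,4) (4,5) (5,0) (5,1) (5,2) (5,3) (5,4)

Answer: 25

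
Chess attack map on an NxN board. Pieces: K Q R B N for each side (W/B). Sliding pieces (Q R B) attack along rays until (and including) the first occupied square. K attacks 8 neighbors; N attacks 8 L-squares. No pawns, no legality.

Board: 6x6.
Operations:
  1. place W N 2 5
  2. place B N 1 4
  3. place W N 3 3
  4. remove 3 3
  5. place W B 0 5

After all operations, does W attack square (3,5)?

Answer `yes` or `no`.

Op 1: place WN@(2,5)
Op 2: place BN@(1,4)
Op 3: place WN@(3,3)
Op 4: remove (3,3)
Op 5: place WB@(0,5)
Per-piece attacks for W:
  WB@(0,5): attacks (1,4) [ray(1,-1) blocked at (1,4)]
  WN@(2,5): attacks (3,3) (4,4) (1,3) (0,4)
W attacks (3,5): no

Answer: no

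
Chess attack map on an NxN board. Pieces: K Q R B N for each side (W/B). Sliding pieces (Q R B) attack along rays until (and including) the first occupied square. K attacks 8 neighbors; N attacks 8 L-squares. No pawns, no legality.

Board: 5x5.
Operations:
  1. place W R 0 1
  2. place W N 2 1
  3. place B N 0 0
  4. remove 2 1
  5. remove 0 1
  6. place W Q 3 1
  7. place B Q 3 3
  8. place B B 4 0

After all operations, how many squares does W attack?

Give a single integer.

Answer: 13

Derivation:
Op 1: place WR@(0,1)
Op 2: place WN@(2,1)
Op 3: place BN@(0,0)
Op 4: remove (2,1)
Op 5: remove (0,1)
Op 6: place WQ@(3,1)
Op 7: place BQ@(3,3)
Op 8: place BB@(4,0)
Per-piece attacks for W:
  WQ@(3,1): attacks (3,2) (3,3) (3,0) (4,1) (2,1) (1,1) (0,1) (4,2) (4,0) (2,2) (1,3) (0,4) (2,0) [ray(0,1) blocked at (3,3); ray(1,-1) blocked at (4,0)]
Union (13 distinct): (0,1) (0,4) (1,1) (1,3) (2,0) (2,1) (2,2) (3,0) (3,2) (3,3) (4,0) (4,1) (4,2)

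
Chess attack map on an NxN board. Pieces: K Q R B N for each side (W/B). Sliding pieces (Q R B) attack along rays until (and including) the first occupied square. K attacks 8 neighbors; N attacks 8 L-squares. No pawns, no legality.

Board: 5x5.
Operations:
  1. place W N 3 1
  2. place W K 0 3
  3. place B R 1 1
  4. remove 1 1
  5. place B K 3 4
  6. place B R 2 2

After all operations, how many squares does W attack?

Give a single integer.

Op 1: place WN@(3,1)
Op 2: place WK@(0,3)
Op 3: place BR@(1,1)
Op 4: remove (1,1)
Op 5: place BK@(3,4)
Op 6: place BR@(2,2)
Per-piece attacks for W:
  WK@(0,3): attacks (0,4) (0,2) (1,3) (1,4) (1,2)
  WN@(3,1): attacks (4,3) (2,3) (1,2) (1,0)
Union (8 distinct): (0,2) (0,4) (1,0) (1,2) (1,3) (1,4) (2,3) (4,3)

Answer: 8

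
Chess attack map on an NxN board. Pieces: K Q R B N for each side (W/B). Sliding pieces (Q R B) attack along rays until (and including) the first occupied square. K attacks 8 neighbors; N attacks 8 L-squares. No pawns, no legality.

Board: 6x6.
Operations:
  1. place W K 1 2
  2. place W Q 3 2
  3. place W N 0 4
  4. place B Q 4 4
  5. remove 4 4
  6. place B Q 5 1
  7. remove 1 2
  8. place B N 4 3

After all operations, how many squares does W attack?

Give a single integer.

Op 1: place WK@(1,2)
Op 2: place WQ@(3,2)
Op 3: place WN@(0,4)
Op 4: place BQ@(4,4)
Op 5: remove (4,4)
Op 6: place BQ@(5,1)
Op 7: remove (1,2)
Op 8: place BN@(4,3)
Per-piece attacks for W:
  WN@(0,4): attacks (2,5) (1,2) (2,3)
  WQ@(3,2): attacks (3,3) (3,4) (3,5) (3,1) (3,0) (4,2) (5,2) (2,2) (1,2) (0,2) (4,3) (4,1) (5,0) (2,3) (1,4) (0,5) (2,1) (1,0) [ray(1,1) blocked at (4,3)]
Union (19 distinct): (0,2) (0,5) (1,0) (1,2) (1,4) (2,1) (2,2) (2,3) (2,5) (3,0) (3,1) (3,3) (3,4) (3,5) (4,1) (4,2) (4,3) (5,0) (5,2)

Answer: 19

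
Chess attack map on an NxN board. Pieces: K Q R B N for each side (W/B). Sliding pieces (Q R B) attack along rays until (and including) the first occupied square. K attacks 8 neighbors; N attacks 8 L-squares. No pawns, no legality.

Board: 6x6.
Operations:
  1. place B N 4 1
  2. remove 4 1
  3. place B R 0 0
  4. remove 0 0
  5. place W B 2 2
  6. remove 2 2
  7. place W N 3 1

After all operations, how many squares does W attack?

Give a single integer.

Op 1: place BN@(4,1)
Op 2: remove (4,1)
Op 3: place BR@(0,0)
Op 4: remove (0,0)
Op 5: place WB@(2,2)
Op 6: remove (2,2)
Op 7: place WN@(3,1)
Per-piece attacks for W:
  WN@(3,1): attacks (4,3) (5,2) (2,3) (1,2) (5,0) (1,0)
Union (6 distinct): (1,0) (1,2) (2,3) (4,3) (5,0) (5,2)

Answer: 6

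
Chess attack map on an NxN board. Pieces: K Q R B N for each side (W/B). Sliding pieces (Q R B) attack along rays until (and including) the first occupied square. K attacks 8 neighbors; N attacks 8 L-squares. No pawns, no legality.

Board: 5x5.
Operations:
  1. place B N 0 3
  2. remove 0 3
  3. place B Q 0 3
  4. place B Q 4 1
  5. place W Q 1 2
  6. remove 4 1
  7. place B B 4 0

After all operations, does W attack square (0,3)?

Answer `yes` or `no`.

Answer: yes

Derivation:
Op 1: place BN@(0,3)
Op 2: remove (0,3)
Op 3: place BQ@(0,3)
Op 4: place BQ@(4,1)
Op 5: place WQ@(1,2)
Op 6: remove (4,1)
Op 7: place BB@(4,0)
Per-piece attacks for W:
  WQ@(1,2): attacks (1,3) (1,4) (1,1) (1,0) (2,2) (3,2) (4,2) (0,2) (2,3) (3,4) (2,1) (3,0) (0,3) (0,1) [ray(-1,1) blocked at (0,3)]
W attacks (0,3): yes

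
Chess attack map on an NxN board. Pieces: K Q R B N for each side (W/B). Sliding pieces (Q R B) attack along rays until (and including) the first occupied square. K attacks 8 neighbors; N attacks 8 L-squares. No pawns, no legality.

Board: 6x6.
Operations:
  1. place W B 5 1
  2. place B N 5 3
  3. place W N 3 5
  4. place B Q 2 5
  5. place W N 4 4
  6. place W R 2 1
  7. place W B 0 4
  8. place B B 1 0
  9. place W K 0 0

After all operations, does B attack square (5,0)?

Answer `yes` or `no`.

Op 1: place WB@(5,1)
Op 2: place BN@(5,3)
Op 3: place WN@(3,5)
Op 4: place BQ@(2,5)
Op 5: place WN@(4,4)
Op 6: place WR@(2,1)
Op 7: place WB@(0,4)
Op 8: place BB@(1,0)
Op 9: place WK@(0,0)
Per-piece attacks for B:
  BB@(1,0): attacks (2,1) (0,1) [ray(1,1) blocked at (2,1)]
  BQ@(2,5): attacks (2,4) (2,3) (2,2) (2,1) (3,5) (1,5) (0,5) (3,4) (4,3) (5,2) (1,4) (0,3) [ray(0,-1) blocked at (2,1); ray(1,0) blocked at (3,5)]
  BN@(5,3): attacks (4,5) (3,4) (4,1) (3,2)
B attacks (5,0): no

Answer: no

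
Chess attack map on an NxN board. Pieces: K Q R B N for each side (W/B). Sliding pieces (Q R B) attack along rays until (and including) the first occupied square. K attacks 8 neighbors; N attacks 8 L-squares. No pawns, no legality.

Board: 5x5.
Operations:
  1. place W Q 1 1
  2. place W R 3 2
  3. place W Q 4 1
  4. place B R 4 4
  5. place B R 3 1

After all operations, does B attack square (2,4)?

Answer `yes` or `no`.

Answer: yes

Derivation:
Op 1: place WQ@(1,1)
Op 2: place WR@(3,2)
Op 3: place WQ@(4,1)
Op 4: place BR@(4,4)
Op 5: place BR@(3,1)
Per-piece attacks for B:
  BR@(3,1): attacks (3,2) (3,0) (4,1) (2,1) (1,1) [ray(0,1) blocked at (3,2); ray(1,0) blocked at (4,1); ray(-1,0) blocked at (1,1)]
  BR@(4,4): attacks (4,3) (4,2) (4,1) (3,4) (2,4) (1,4) (0,4) [ray(0,-1) blocked at (4,1)]
B attacks (2,4): yes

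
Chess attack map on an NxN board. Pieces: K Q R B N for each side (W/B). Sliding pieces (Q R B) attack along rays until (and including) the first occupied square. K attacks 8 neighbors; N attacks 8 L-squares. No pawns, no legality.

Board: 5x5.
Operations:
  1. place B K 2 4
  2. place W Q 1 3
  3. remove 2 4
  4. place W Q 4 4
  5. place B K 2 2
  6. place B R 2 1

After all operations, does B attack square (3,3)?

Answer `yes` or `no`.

Answer: yes

Derivation:
Op 1: place BK@(2,4)
Op 2: place WQ@(1,3)
Op 3: remove (2,4)
Op 4: place WQ@(4,4)
Op 5: place BK@(2,2)
Op 6: place BR@(2,1)
Per-piece attacks for B:
  BR@(2,1): attacks (2,2) (2,0) (3,1) (4,1) (1,1) (0,1) [ray(0,1) blocked at (2,2)]
  BK@(2,2): attacks (2,3) (2,1) (3,2) (1,2) (3,3) (3,1) (1,3) (1,1)
B attacks (3,3): yes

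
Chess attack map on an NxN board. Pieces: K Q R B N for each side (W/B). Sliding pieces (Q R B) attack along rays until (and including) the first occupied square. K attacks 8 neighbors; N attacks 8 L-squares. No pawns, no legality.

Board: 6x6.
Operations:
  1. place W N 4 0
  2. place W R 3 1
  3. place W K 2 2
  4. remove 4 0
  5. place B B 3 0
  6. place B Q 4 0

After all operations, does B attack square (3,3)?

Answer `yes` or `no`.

Op 1: place WN@(4,0)
Op 2: place WR@(3,1)
Op 3: place WK@(2,2)
Op 4: remove (4,0)
Op 5: place BB@(3,0)
Op 6: place BQ@(4,0)
Per-piece attacks for B:
  BB@(3,0): attacks (4,1) (5,2) (2,1) (1,2) (0,3)
  BQ@(4,0): attacks (4,1) (4,2) (4,3) (4,4) (4,5) (5,0) (3,0) (5,1) (3,1) [ray(-1,0) blocked at (3,0); ray(-1,1) blocked at (3,1)]
B attacks (3,3): no

Answer: no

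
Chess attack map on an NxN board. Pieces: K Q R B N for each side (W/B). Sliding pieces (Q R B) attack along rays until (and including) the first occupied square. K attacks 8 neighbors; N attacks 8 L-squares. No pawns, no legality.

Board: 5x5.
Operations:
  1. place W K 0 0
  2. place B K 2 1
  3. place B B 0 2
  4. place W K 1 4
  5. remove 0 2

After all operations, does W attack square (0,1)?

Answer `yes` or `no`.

Op 1: place WK@(0,0)
Op 2: place BK@(2,1)
Op 3: place BB@(0,2)
Op 4: place WK@(1,4)
Op 5: remove (0,2)
Per-piece attacks for W:
  WK@(0,0): attacks (0,1) (1,0) (1,1)
  WK@(1,4): attacks (1,3) (2,4) (0,4) (2,3) (0,3)
W attacks (0,1): yes

Answer: yes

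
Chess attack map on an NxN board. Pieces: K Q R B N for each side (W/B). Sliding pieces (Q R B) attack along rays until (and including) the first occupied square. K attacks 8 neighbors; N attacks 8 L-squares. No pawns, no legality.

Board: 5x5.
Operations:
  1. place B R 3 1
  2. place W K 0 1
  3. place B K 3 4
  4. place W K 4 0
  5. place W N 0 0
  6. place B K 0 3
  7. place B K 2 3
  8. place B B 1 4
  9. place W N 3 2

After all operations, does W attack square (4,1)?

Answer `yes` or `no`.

Op 1: place BR@(3,1)
Op 2: place WK@(0,1)
Op 3: place BK@(3,4)
Op 4: place WK@(4,0)
Op 5: place WN@(0,0)
Op 6: place BK@(0,3)
Op 7: place BK@(2,3)
Op 8: place BB@(1,4)
Op 9: place WN@(3,2)
Per-piece attacks for W:
  WN@(0,0): attacks (1,2) (2,1)
  WK@(0,1): attacks (0,2) (0,0) (1,1) (1,2) (1,0)
  WN@(3,2): attacks (4,4) (2,4) (1,3) (4,0) (2,0) (1,1)
  WK@(4,0): attacks (4,1) (3,0) (3,1)
W attacks (4,1): yes

Answer: yes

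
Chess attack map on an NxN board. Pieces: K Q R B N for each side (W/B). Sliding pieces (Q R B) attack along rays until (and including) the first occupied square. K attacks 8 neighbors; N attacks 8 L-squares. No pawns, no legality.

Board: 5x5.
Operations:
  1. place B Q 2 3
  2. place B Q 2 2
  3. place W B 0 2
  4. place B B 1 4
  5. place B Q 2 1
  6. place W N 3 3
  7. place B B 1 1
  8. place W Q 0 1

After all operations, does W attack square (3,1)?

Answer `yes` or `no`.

Op 1: place BQ@(2,3)
Op 2: place BQ@(2,2)
Op 3: place WB@(0,2)
Op 4: place BB@(1,4)
Op 5: place BQ@(2,1)
Op 6: place WN@(3,3)
Op 7: place BB@(1,1)
Op 8: place WQ@(0,1)
Per-piece attacks for W:
  WQ@(0,1): attacks (0,2) (0,0) (1,1) (1,2) (2,3) (1,0) [ray(0,1) blocked at (0,2); ray(1,0) blocked at (1,1); ray(1,1) blocked at (2,3)]
  WB@(0,2): attacks (1,3) (2,4) (1,1) [ray(1,-1) blocked at (1,1)]
  WN@(3,3): attacks (1,4) (4,1) (2,1) (1,2)
W attacks (3,1): no

Answer: no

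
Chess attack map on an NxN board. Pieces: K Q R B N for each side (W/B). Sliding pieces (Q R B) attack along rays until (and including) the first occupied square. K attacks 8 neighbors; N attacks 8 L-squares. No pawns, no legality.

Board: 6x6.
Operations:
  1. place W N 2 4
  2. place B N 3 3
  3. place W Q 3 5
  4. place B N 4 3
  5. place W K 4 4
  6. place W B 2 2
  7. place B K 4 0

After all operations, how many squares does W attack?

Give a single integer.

Op 1: place WN@(2,4)
Op 2: place BN@(3,3)
Op 3: place WQ@(3,5)
Op 4: place BN@(4,3)
Op 5: place WK@(4,4)
Op 6: place WB@(2,2)
Op 7: place BK@(4,0)
Per-piece attacks for W:
  WB@(2,2): attacks (3,3) (3,1) (4,0) (1,3) (0,4) (1,1) (0,0) [ray(1,1) blocked at (3,3); ray(1,-1) blocked at (4,0)]
  WN@(2,4): attacks (4,5) (0,5) (3,2) (4,3) (1,2) (0,3)
  WQ@(3,5): attacks (3,4) (3,3) (4,5) (5,5) (2,5) (1,5) (0,5) (4,4) (2,4) [ray(0,-1) blocked at (3,3); ray(1,-1) blocked at (4,4); ray(-1,-1) blocked at (2,4)]
  WK@(4,4): attacks (4,5) (4,3) (5,4) (3,4) (5,5) (5,3) (3,5) (3,3)
Union (22 distinct): (0,0) (0,3) (0,4) (0,5) (1,1) (1,2) (1,3) (1,5) (2,4) (2,5) (3,1) (3,2) (3,3) (3,4) (3,5) (4,0) (4,3) (4,4) (4,5) (5,3) (5,4) (5,5)

Answer: 22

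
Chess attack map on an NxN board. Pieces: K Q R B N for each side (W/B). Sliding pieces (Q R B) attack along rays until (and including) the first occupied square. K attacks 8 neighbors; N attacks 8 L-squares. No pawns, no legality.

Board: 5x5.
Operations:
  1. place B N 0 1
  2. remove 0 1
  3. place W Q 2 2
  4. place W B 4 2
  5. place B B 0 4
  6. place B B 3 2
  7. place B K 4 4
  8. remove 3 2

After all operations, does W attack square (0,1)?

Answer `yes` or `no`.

Op 1: place BN@(0,1)
Op 2: remove (0,1)
Op 3: place WQ@(2,2)
Op 4: place WB@(4,2)
Op 5: place BB@(0,4)
Op 6: place BB@(3,2)
Op 7: place BK@(4,4)
Op 8: remove (3,2)
Per-piece attacks for W:
  WQ@(2,2): attacks (2,3) (2,4) (2,1) (2,0) (3,2) (4,2) (1,2) (0,2) (3,3) (4,4) (3,1) (4,0) (1,3) (0,4) (1,1) (0,0) [ray(1,0) blocked at (4,2); ray(1,1) blocked at (4,4); ray(-1,1) blocked at (0,4)]
  WB@(4,2): attacks (3,3) (2,4) (3,1) (2,0)
W attacks (0,1): no

Answer: no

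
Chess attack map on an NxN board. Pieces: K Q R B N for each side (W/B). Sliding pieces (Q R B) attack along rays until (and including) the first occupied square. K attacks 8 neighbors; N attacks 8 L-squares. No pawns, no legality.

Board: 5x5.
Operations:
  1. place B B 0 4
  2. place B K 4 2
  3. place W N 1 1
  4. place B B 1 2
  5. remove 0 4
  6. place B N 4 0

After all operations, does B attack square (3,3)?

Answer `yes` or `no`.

Op 1: place BB@(0,4)
Op 2: place BK@(4,2)
Op 3: place WN@(1,1)
Op 4: place BB@(1,2)
Op 5: remove (0,4)
Op 6: place BN@(4,0)
Per-piece attacks for B:
  BB@(1,2): attacks (2,3) (3,4) (2,1) (3,0) (0,3) (0,1)
  BN@(4,0): attacks (3,2) (2,1)
  BK@(4,2): attacks (4,3) (4,1) (3,2) (3,3) (3,1)
B attacks (3,3): yes

Answer: yes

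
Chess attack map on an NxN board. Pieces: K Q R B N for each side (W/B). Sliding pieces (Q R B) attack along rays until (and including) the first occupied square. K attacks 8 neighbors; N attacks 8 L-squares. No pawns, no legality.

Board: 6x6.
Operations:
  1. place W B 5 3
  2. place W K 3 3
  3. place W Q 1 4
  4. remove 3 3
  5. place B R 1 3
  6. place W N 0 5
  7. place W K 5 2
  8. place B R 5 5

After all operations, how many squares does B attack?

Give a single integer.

Answer: 15

Derivation:
Op 1: place WB@(5,3)
Op 2: place WK@(3,3)
Op 3: place WQ@(1,4)
Op 4: remove (3,3)
Op 5: place BR@(1,3)
Op 6: place WN@(0,5)
Op 7: place WK@(5,2)
Op 8: place BR@(5,5)
Per-piece attacks for B:
  BR@(1,3): attacks (1,4) (1,2) (1,1) (1,0) (2,3) (3,3) (4,3) (5,3) (0,3) [ray(0,1) blocked at (1,4); ray(1,0) blocked at (5,3)]
  BR@(5,5): attacks (5,4) (5,3) (4,5) (3,5) (2,5) (1,5) (0,5) [ray(0,-1) blocked at (5,3); ray(-1,0) blocked at (0,5)]
Union (15 distinct): (0,3) (0,5) (1,0) (1,1) (1,2) (1,4) (1,5) (2,3) (2,5) (3,3) (3,5) (4,3) (4,5) (5,3) (5,4)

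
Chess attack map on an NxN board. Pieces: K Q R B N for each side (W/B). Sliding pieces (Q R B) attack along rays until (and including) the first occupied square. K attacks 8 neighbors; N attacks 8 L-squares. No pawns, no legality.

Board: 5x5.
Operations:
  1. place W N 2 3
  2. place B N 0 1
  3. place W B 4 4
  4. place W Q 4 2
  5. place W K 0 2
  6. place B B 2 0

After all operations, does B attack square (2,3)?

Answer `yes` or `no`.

Answer: no

Derivation:
Op 1: place WN@(2,3)
Op 2: place BN@(0,1)
Op 3: place WB@(4,4)
Op 4: place WQ@(4,2)
Op 5: place WK@(0,2)
Op 6: place BB@(2,0)
Per-piece attacks for B:
  BN@(0,1): attacks (1,3) (2,2) (2,0)
  BB@(2,0): attacks (3,1) (4,2) (1,1) (0,2) [ray(1,1) blocked at (4,2); ray(-1,1) blocked at (0,2)]
B attacks (2,3): no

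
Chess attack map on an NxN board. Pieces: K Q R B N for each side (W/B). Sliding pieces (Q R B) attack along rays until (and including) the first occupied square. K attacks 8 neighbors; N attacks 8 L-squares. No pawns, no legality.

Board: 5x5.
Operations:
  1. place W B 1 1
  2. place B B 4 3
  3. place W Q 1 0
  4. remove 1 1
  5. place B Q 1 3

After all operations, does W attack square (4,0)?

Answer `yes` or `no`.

Op 1: place WB@(1,1)
Op 2: place BB@(4,3)
Op 3: place WQ@(1,0)
Op 4: remove (1,1)
Op 5: place BQ@(1,3)
Per-piece attacks for W:
  WQ@(1,0): attacks (1,1) (1,2) (1,3) (2,0) (3,0) (4,0) (0,0) (2,1) (3,2) (4,3) (0,1) [ray(0,1) blocked at (1,3); ray(1,1) blocked at (4,3)]
W attacks (4,0): yes

Answer: yes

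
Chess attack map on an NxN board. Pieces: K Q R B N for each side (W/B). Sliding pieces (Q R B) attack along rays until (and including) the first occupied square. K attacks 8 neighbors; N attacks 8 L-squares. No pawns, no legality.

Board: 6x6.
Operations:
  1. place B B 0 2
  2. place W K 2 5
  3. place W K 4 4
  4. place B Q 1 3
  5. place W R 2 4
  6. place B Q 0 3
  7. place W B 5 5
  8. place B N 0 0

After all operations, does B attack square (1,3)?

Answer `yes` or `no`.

Op 1: place BB@(0,2)
Op 2: place WK@(2,5)
Op 3: place WK@(4,4)
Op 4: place BQ@(1,3)
Op 5: place WR@(2,4)
Op 6: place BQ@(0,3)
Op 7: place WB@(5,5)
Op 8: place BN@(0,0)
Per-piece attacks for B:
  BN@(0,0): attacks (1,2) (2,1)
  BB@(0,2): attacks (1,3) (1,1) (2,0) [ray(1,1) blocked at (1,3)]
  BQ@(0,3): attacks (0,4) (0,5) (0,2) (1,3) (1,4) (2,5) (1,2) (2,1) (3,0) [ray(0,-1) blocked at (0,2); ray(1,0) blocked at (1,3); ray(1,1) blocked at (2,5)]
  BQ@(1,3): attacks (1,4) (1,5) (1,2) (1,1) (1,0) (2,3) (3,3) (4,3) (5,3) (0,3) (2,4) (2,2) (3,1) (4,0) (0,4) (0,2) [ray(-1,0) blocked at (0,3); ray(1,1) blocked at (2,4); ray(-1,-1) blocked at (0,2)]
B attacks (1,3): yes

Answer: yes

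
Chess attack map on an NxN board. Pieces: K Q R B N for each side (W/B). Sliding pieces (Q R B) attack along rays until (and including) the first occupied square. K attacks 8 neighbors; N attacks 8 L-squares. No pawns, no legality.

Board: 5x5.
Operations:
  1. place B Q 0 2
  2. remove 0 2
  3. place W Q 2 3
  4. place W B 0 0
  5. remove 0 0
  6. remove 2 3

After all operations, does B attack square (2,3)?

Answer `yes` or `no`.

Answer: no

Derivation:
Op 1: place BQ@(0,2)
Op 2: remove (0,2)
Op 3: place WQ@(2,3)
Op 4: place WB@(0,0)
Op 5: remove (0,0)
Op 6: remove (2,3)
Per-piece attacks for B:
B attacks (2,3): no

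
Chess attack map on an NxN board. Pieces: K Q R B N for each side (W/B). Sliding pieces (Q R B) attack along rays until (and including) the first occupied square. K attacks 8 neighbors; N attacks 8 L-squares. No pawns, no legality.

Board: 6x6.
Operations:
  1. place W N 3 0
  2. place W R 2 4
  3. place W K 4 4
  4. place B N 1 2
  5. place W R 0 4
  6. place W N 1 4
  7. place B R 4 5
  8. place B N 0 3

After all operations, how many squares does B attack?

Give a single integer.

Op 1: place WN@(3,0)
Op 2: place WR@(2,4)
Op 3: place WK@(4,4)
Op 4: place BN@(1,2)
Op 5: place WR@(0,4)
Op 6: place WN@(1,4)
Op 7: place BR@(4,5)
Op 8: place BN@(0,3)
Per-piece attacks for B:
  BN@(0,3): attacks (1,5) (2,4) (1,1) (2,2)
  BN@(1,2): attacks (2,4) (3,3) (0,4) (2,0) (3,1) (0,0)
  BR@(4,5): attacks (4,4) (5,5) (3,5) (2,5) (1,5) (0,5) [ray(0,-1) blocked at (4,4)]
Union (14 distinct): (0,0) (0,4) (0,5) (1,1) (1,5) (2,0) (2,2) (2,4) (2,5) (3,1) (3,3) (3,5) (4,4) (5,5)

Answer: 14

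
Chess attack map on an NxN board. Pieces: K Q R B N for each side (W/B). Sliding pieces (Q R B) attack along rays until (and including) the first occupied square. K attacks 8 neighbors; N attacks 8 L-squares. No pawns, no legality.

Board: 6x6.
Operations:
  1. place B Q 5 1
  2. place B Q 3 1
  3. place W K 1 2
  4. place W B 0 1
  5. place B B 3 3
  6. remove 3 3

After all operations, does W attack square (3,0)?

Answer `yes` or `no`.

Answer: no

Derivation:
Op 1: place BQ@(5,1)
Op 2: place BQ@(3,1)
Op 3: place WK@(1,2)
Op 4: place WB@(0,1)
Op 5: place BB@(3,3)
Op 6: remove (3,3)
Per-piece attacks for W:
  WB@(0,1): attacks (1,2) (1,0) [ray(1,1) blocked at (1,2)]
  WK@(1,2): attacks (1,3) (1,1) (2,2) (0,2) (2,3) (2,1) (0,3) (0,1)
W attacks (3,0): no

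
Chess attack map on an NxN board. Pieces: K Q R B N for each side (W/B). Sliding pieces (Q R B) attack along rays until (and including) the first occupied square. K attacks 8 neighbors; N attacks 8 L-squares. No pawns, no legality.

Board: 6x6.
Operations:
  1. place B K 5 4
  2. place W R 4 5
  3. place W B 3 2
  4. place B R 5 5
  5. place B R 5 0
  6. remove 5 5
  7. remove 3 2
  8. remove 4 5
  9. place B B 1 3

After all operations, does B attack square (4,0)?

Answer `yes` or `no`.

Answer: yes

Derivation:
Op 1: place BK@(5,4)
Op 2: place WR@(4,5)
Op 3: place WB@(3,2)
Op 4: place BR@(5,5)
Op 5: place BR@(5,0)
Op 6: remove (5,5)
Op 7: remove (3,2)
Op 8: remove (4,5)
Op 9: place BB@(1,3)
Per-piece attacks for B:
  BB@(1,3): attacks (2,4) (3,5) (2,2) (3,1) (4,0) (0,4) (0,2)
  BR@(5,0): attacks (5,1) (5,2) (5,3) (5,4) (4,0) (3,0) (2,0) (1,0) (0,0) [ray(0,1) blocked at (5,4)]
  BK@(5,4): attacks (5,5) (5,3) (4,4) (4,5) (4,3)
B attacks (4,0): yes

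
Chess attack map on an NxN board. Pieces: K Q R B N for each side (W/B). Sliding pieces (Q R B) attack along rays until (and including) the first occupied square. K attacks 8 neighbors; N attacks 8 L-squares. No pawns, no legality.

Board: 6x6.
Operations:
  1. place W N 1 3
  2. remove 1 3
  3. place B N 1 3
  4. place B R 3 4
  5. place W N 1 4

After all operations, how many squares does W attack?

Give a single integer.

Answer: 4

Derivation:
Op 1: place WN@(1,3)
Op 2: remove (1,3)
Op 3: place BN@(1,3)
Op 4: place BR@(3,4)
Op 5: place WN@(1,4)
Per-piece attacks for W:
  WN@(1,4): attacks (3,5) (2,2) (3,3) (0,2)
Union (4 distinct): (0,2) (2,2) (3,3) (3,5)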